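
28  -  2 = 26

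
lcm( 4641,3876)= 352716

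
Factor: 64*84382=2^7*31^1 * 1361^1 = 5400448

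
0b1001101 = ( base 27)2n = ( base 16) 4D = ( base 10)77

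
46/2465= 46/2465  =  0.02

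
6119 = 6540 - 421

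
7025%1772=1709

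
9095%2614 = 1253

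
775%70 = 5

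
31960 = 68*470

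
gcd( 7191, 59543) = 1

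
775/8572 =775/8572 = 0.09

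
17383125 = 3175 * 5475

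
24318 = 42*579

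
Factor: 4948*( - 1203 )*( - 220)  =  1309537680  =  2^4*3^1*5^1*11^1*401^1*1237^1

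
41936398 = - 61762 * (  -  679)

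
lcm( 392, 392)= 392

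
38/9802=19/4901= 0.00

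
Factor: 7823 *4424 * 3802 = 2^4 * 7^1*79^1*1901^1*7823^1 = 131583235504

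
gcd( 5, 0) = 5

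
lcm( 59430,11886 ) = 59430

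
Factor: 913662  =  2^1*3^2 * 193^1* 263^1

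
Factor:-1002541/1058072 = - 2^( - 3)*17^2*19^( - 1)* 3469^1*6961^( - 1) 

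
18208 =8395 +9813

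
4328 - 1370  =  2958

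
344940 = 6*57490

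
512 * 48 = 24576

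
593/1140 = 593/1140 = 0.52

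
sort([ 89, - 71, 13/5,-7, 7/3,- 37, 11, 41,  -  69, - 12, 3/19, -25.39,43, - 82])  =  [-82, - 71,-69, - 37,-25.39, - 12, - 7 , 3/19, 7/3  ,  13/5, 11,  41, 43, 89]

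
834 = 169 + 665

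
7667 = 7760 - 93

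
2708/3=2708/3 = 902.67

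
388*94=36472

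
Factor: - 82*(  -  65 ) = 2^1*5^1*13^1*41^1 = 5330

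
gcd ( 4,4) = 4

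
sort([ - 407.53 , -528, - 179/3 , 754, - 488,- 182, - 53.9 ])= [-528, - 488,-407.53, - 182, - 179/3, - 53.9,754] 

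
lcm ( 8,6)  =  24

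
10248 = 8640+1608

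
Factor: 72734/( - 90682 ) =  - 36367/45341 = - 41^1*887^1*45341^( - 1)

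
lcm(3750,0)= 0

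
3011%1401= 209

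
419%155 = 109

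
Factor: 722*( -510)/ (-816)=2^( - 2 ) * 5^1 * 19^2 =1805/4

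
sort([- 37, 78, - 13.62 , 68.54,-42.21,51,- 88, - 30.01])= [- 88, - 42.21, - 37, - 30.01, - 13.62, 51,68.54,78 ] 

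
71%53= 18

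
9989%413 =77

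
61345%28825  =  3695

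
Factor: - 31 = - 31^1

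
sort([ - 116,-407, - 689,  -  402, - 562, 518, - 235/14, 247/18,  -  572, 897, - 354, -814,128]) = [- 814, - 689 , - 572,-562,- 407,  -  402, - 354, - 116,-235/14,247/18,128, 518, 897 ]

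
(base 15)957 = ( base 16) 83b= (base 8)4073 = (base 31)25U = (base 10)2107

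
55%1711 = 55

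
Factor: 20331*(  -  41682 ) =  - 2^1 * 3^5*251^1 * 6947^1 = - 847436742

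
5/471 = 5/471 = 0.01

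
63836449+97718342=161554791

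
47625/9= 15875/3 = 5291.67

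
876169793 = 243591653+632578140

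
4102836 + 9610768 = 13713604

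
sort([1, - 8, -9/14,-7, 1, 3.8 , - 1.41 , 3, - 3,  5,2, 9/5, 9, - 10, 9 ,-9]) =[ - 10, - 9, - 8, - 7, - 3,  -  1.41,- 9/14,  1,  1,9/5,  2, 3 , 3.8, 5, 9, 9] 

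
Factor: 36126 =2^1  *  3^4*223^1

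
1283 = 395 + 888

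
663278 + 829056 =1492334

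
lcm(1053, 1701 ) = 22113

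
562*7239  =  4068318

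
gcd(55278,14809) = 1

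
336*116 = 38976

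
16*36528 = 584448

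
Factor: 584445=3^1*5^1*47^1 * 829^1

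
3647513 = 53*68821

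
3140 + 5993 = 9133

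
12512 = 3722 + 8790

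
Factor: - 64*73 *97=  - 2^6*73^1*97^1 =- 453184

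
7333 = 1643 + 5690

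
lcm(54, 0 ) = 0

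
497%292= 205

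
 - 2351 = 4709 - 7060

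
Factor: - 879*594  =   - 522126 = - 2^1*3^4*11^1 *293^1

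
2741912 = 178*15404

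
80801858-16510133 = 64291725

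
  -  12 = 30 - 42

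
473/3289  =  43/299  =  0.14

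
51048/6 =8508= 8508.00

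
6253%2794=665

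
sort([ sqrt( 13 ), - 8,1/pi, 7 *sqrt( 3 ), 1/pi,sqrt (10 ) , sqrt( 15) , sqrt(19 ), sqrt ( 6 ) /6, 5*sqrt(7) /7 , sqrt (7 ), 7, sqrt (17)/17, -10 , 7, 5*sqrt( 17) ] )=[ - 10 , - 8, sqrt( 17)/17, 1/pi,1/pi, sqrt(6)/6,5*sqrt (7)/7,sqrt( 7),sqrt ( 10), sqrt (13 ), sqrt(15 ) , sqrt(19 ),7, 7, 7*sqrt( 3 ),5*sqrt( 17)]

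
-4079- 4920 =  - 8999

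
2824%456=88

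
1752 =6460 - 4708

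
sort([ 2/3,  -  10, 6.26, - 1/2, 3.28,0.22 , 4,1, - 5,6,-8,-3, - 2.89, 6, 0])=[ - 10, - 8, - 5, - 3,-2.89, - 1/2,0,0.22, 2/3,1,3.28, 4, 6, 6, 6.26 ] 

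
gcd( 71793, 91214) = 1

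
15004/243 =15004/243 = 61.74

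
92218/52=1773 + 11/26=1773.42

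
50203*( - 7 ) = -351421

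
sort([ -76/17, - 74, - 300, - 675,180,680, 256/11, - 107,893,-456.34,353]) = [ - 675, - 456.34,-300 ,-107,-74,  -  76/17, 256/11  ,  180, 353,680,893] 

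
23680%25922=23680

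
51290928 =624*82197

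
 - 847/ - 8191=847/8191 = 0.10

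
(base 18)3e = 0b1000100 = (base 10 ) 68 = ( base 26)2g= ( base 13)53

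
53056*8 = 424448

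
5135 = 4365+770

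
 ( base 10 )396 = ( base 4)12030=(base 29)DJ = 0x18C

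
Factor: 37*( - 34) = - 1258 = - 2^1 * 17^1*37^1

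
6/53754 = 1/8959 =0.00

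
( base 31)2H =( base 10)79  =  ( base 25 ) 34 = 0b1001111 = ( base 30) 2J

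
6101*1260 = 7687260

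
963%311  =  30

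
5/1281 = 5/1281 = 0.00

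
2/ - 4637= - 2/4637 = - 0.00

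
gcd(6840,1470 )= 30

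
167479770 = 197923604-30443834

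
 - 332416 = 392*( - 848)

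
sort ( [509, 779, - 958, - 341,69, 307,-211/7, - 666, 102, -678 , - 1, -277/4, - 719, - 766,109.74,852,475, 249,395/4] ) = [ - 958, - 766, - 719, - 678, - 666, - 341, - 277/4, - 211/7, - 1,69, 395/4,102, 109.74, 249,307, 475, 509, 779,852] 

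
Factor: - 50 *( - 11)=550 = 2^1*5^2*11^1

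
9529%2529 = 1942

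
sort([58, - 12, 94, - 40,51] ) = [ - 40, - 12, 51,58, 94]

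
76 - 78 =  - 2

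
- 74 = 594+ - 668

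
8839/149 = 59 + 48/149 = 59.32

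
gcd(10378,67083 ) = 1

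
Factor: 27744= 2^5*3^1*17^2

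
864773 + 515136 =1379909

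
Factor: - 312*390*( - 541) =65828880 = 2^4*3^2*5^1*13^2*541^1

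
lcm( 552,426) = 39192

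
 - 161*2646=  - 426006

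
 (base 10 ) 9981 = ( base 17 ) 2092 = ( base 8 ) 23375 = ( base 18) 1ce9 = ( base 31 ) abu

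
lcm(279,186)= 558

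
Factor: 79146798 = 2^1*3^1* 17^1* 775949^1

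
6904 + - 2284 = 4620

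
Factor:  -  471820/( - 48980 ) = 761/79 = 79^( - 1) * 761^1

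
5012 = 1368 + 3644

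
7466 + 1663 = 9129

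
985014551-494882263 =490132288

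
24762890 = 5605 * 4418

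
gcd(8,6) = 2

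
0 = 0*24984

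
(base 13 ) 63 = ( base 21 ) 3I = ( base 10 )81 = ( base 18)49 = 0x51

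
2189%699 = 92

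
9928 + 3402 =13330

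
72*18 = 1296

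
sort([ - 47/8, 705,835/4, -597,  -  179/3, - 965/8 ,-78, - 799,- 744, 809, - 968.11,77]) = [-968.11,-799, -744, - 597, -965/8, - 78, - 179/3, - 47/8, 77,835/4,705,809 ]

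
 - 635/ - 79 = 635/79 =8.04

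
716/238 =358/119=3.01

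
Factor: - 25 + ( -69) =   -  2^1*47^1 = -94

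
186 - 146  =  40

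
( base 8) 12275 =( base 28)6LH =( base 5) 132214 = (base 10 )5309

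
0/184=0 = 0.00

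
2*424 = 848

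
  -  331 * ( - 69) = 22839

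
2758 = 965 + 1793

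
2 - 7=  - 5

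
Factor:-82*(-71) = 2^1*41^1*71^1 = 5822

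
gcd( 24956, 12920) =68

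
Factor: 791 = 7^1*113^1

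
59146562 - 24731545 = 34415017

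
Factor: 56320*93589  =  2^10 * 5^1 * 11^1*31^1*3019^1  =  5270932480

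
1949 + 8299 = 10248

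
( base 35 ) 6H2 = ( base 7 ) 32112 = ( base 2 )1111100001011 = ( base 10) 7947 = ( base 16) 1f0b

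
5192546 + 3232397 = 8424943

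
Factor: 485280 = 2^5 * 3^2 * 5^1*337^1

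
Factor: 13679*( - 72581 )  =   - 992835499 = - 181^1*401^1*13679^1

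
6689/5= 6689/5 = 1337.80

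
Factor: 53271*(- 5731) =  - 3^3*11^1*521^1*1973^1 =-305296101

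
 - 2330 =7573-9903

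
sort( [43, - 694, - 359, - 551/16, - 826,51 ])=[ - 826, - 694,  -  359, - 551/16,  43, 51]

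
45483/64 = 45483/64 = 710.67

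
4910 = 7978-3068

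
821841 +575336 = 1397177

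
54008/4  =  13502 = 13502.00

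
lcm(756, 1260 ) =3780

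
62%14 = 6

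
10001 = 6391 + 3610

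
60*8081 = 484860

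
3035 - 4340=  - 1305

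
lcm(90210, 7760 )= 721680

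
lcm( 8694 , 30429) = 60858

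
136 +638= 774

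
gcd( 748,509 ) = 1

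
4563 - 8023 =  - 3460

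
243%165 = 78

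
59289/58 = 59289/58 = 1022.22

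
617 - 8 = 609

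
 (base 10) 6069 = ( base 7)23460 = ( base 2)1011110110101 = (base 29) 768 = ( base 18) 10D3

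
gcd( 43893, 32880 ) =3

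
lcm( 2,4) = 4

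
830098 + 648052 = 1478150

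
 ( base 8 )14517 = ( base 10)6479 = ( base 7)24614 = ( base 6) 45555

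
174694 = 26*6719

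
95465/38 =95465/38 =2512.24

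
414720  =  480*864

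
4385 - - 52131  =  56516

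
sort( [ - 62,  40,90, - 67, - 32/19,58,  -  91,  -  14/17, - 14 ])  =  [ - 91,  -  67, - 62, - 14, - 32/19, - 14/17,40, 58, 90]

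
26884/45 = 597 + 19/45 = 597.42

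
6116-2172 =3944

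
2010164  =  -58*( - 34658) 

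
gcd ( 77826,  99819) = 3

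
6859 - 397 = 6462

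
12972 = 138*94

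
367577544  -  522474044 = -154896500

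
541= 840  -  299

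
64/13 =4  +  12/13 =4.92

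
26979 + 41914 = 68893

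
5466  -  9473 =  - 4007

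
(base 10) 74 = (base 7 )134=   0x4A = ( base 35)24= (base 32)2a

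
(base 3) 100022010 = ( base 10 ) 6780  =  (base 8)15174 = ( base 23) CII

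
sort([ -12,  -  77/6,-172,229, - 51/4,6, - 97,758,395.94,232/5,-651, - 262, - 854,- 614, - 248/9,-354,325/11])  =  [ - 854, - 651, - 614, - 354, - 262, - 172, - 97, - 248/9, - 77/6, - 51/4, - 12,6,  325/11, 232/5, 229,395.94,  758]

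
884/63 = 884/63 = 14.03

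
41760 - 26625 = 15135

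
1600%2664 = 1600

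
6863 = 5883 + 980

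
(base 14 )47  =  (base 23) 2H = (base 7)120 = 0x3F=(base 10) 63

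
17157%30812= 17157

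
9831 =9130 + 701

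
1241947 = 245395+996552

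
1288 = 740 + 548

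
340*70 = 23800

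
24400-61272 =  - 36872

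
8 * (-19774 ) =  - 158192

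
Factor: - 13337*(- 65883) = 3^1*13337^1*21961^1 = 878681571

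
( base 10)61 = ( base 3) 2021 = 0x3d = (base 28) 25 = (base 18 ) 37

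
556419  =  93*5983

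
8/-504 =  - 1/63 =- 0.02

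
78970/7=78970/7 = 11281.43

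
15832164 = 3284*4821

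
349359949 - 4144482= 345215467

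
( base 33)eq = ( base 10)488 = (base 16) 1e8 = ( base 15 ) 228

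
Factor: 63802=2^1*19^1*23^1*73^1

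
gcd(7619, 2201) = 1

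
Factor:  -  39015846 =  - 2^1*3^2*29^1*41^1 * 1823^1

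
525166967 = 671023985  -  145857018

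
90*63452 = 5710680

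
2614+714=3328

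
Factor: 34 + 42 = 2^2*19^1 = 76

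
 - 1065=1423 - 2488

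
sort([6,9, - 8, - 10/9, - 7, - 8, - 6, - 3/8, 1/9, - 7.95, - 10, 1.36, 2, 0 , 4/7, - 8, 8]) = [ - 10,-8,  -  8, - 8 , - 7.95, - 7,- 6, - 10/9, - 3/8,0, 1/9, 4/7,1.36, 2, 6,  8, 9 ] 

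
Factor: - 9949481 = - 31^1*139^1 * 2309^1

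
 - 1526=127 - 1653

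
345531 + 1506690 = 1852221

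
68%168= 68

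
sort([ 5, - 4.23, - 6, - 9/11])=[-6,-4.23, - 9/11, 5] 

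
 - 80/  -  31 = 80/31 =2.58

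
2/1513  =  2/1513 =0.00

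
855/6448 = 855/6448 = 0.13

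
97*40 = 3880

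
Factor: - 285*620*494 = - 87289800 = - 2^3*3^1* 5^2*13^1*19^2 * 31^1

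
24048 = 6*4008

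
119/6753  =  119/6753 = 0.02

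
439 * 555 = 243645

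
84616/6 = 14102 + 2/3 = 14102.67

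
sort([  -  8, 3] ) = [-8, 3]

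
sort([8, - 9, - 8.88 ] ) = [ - 9,-8.88, 8]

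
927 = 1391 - 464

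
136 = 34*4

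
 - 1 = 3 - 4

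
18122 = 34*533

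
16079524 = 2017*7972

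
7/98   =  1/14 = 0.07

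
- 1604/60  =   - 401/15 = - 26.73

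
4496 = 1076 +3420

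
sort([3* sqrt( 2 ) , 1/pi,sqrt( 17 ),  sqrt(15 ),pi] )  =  [1/pi, pi , sqrt(15 ), sqrt( 17), 3*sqrt(2 )]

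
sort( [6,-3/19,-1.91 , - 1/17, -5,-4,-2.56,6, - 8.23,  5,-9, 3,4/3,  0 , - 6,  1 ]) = [  -  9, - 8.23, - 6,- 5, - 4, - 2.56  , - 1.91,-3/19 ,-1/17,  0,1,4/3,3 , 5,6,  6]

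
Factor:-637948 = -2^2*43^1*3709^1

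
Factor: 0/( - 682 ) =0= 0^1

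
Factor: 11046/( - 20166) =  -  1841/3361= - 7^1*263^1 * 3361^( - 1)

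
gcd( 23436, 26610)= 6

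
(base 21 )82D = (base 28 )4fr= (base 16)DFF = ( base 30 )3TD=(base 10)3583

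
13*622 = 8086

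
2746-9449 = -6703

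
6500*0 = 0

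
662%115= 87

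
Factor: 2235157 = 311^1*7187^1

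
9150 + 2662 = 11812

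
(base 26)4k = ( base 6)324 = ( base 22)5e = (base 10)124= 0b1111100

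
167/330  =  167/330 = 0.51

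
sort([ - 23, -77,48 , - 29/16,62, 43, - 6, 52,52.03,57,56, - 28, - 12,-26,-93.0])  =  [- 93.0, - 77, - 28, - 26, - 23,- 12,-6, - 29/16,43,48,  52,52.03,56, 57,  62]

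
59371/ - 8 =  - 7422 + 5/8 = -  7421.38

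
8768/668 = 13  +  21/167 = 13.13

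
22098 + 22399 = 44497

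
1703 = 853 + 850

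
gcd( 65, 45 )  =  5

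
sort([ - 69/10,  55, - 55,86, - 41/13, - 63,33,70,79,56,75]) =[ - 63,- 55, -69/10, - 41/13, 33,55,56, 70, 75,79 , 86] 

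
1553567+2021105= 3574672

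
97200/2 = 48600 = 48600.00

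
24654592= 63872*386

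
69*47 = 3243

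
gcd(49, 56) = 7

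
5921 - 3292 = 2629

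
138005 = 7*19715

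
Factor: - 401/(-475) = 5^(- 2)*19^( - 1 )*401^1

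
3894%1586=722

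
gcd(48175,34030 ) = 205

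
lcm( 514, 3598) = 3598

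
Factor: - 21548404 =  - 2^2  *  5387101^1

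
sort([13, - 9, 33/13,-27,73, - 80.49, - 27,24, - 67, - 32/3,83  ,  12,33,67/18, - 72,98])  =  [ - 80.49,- 72, - 67, - 27, - 27, - 32/3,-9, 33/13,67/18,12,13,24, 33,73,83,98 ]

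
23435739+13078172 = 36513911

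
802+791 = 1593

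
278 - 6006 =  - 5728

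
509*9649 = 4911341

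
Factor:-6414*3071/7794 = -3282899/1299  =  -  3^( - 1 )* 37^1*83^1*433^(  -  1)*1069^1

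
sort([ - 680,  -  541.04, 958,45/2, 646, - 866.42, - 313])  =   [- 866.42, - 680, - 541.04, -313,45/2, 646, 958]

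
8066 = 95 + 7971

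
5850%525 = 75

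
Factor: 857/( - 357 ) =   -  3^(  -  1)*7^(  -  1 )*17^( - 1 )*857^1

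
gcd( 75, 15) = 15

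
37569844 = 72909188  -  35339344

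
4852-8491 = -3639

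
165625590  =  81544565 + 84081025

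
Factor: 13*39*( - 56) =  - 28392  =  - 2^3*3^1*7^1*13^2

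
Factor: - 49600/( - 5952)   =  25/3=   3^( - 1)*5^2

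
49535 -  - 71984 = 121519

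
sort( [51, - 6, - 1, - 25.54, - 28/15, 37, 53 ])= [  -  25.54, - 6,- 28/15,-1,37,51,53 ]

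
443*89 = 39427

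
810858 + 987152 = 1798010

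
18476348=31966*578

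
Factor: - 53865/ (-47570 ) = 2^( - 1) * 3^4*7^1*19^1*67^(-1 )*71^ (-1) = 10773/9514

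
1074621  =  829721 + 244900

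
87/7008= 29/2336 = 0.01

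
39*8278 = 322842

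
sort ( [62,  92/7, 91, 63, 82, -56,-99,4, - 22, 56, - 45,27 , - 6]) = [- 99 ,  -  56,-45,-22, - 6, 4,92/7,27, 56, 62,63, 82, 91] 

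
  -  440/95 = -88/19 = -4.63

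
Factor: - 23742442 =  - 2^1*11871221^1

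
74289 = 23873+50416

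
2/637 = 2/637 = 0.00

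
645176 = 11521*56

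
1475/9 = 1475/9 = 163.89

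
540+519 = 1059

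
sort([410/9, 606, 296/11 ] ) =[ 296/11,410/9 , 606]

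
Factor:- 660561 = -3^1*11^1*37^1*541^1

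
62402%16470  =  12992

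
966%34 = 14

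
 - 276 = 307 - 583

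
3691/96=3691/96 = 38.45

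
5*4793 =23965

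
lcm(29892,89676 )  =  89676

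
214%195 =19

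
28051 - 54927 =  - 26876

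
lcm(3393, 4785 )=186615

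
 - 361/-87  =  361/87  =  4.15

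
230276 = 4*57569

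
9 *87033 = 783297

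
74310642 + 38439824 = 112750466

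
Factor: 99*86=2^1*3^2*11^1 * 43^1 = 8514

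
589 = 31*19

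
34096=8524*4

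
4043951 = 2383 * 1697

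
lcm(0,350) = 0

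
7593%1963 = 1704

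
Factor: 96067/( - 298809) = -5651/17577 = -3^ ( - 4)*7^(-1 )*31^( - 1)*5651^1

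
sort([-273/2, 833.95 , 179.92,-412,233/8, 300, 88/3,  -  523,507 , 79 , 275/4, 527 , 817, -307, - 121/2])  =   [ - 523 ,  -  412,- 307, - 273/2,  -  121/2,233/8, 88/3,275/4,79, 179.92, 300, 507,527,817,833.95] 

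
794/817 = 794/817 = 0.97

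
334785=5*66957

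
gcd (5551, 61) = 61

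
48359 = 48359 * 1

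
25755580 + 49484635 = 75240215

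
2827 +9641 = 12468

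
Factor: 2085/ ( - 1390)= - 2^(-1)*3^1 =- 3/2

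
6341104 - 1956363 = 4384741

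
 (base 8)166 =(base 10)118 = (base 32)3M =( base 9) 141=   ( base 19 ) 64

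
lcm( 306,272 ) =2448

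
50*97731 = 4886550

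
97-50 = 47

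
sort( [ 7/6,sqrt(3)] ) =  [7/6,sqrt(3)] 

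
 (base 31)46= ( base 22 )5K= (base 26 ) 50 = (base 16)82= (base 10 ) 130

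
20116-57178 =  - 37062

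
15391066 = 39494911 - 24103845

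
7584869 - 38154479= -30569610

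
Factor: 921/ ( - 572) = - 2^( - 2 )*3^1 * 11^( - 1)*13^( - 1)*307^1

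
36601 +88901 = 125502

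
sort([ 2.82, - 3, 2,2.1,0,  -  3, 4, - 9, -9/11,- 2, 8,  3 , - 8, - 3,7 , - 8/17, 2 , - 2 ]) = [ - 9, - 8, - 3, - 3, - 3, - 2, - 2, - 9/11, - 8/17,0,2, 2, 2.1, 2.82, 3,4, 7 , 8] 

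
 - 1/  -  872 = 1/872 = 0.00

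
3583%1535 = 513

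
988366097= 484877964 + 503488133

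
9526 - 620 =8906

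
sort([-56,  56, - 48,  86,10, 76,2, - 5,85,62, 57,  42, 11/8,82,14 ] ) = [ - 56, - 48,-5, 11/8, 2  ,  10, 14,42, 56,57,62, 76 , 82,  85 , 86]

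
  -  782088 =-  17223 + - 764865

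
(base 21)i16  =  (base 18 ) 16A9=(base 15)2560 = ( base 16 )1f1d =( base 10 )7965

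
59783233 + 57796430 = 117579663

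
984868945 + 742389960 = 1727258905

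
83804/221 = 83804/221 = 379.20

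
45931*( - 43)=-1975033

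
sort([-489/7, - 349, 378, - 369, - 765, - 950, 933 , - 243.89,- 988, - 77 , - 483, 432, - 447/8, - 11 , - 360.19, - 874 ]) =[-988,- 950, -874, - 765, - 483, -369, - 360.19, - 349,-243.89, - 77,  -  489/7, - 447/8, - 11, 378,  432, 933 ]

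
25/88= 25/88  =  0.28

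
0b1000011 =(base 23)2L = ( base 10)67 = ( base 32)23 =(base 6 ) 151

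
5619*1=5619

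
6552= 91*72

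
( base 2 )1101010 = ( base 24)4A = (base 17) 64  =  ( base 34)34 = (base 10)106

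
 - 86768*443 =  - 38438224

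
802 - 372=430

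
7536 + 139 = 7675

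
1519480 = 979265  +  540215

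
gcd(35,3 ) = 1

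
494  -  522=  - 28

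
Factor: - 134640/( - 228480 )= 33/56 = 2^( - 3 )*3^1*7^(- 1 )*11^1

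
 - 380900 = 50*(-7618)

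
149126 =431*346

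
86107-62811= 23296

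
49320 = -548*(-90)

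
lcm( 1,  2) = 2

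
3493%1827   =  1666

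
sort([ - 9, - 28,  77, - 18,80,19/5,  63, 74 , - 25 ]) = [ - 28, - 25,-18, - 9, 19/5, 63,  74,77 , 80 ]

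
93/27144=31/9048 = 0.00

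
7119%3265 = 589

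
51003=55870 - 4867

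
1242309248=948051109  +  294258139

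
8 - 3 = 5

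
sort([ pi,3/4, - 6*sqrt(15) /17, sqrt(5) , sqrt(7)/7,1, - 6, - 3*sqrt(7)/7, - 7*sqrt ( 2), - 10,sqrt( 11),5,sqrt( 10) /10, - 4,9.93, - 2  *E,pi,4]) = [ - 10, - 7*sqrt( 2), - 6 , - 2*E, - 4, - 6*sqrt(15)/17, - 3*sqrt(7) /7,sqrt( 10)/10,sqrt( 7 ) /7 , 3/4, 1,sqrt(5 ), pi, pi,sqrt( 11 ),4, 5, 9.93 ] 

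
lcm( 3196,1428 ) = 67116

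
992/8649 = 32/279 = 0.11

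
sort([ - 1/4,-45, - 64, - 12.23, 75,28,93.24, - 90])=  [ - 90, - 64, - 45, - 12.23,- 1/4,28, 75 , 93.24 ] 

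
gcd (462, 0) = 462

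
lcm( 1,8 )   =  8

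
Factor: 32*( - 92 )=  -  2944=- 2^7 * 23^1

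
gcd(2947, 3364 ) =1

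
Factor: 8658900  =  2^2*3^4*5^2 * 1069^1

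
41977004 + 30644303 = 72621307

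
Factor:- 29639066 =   -  2^1*14819533^1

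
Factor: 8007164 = 2^2*11^1*181981^1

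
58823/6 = 58823/6 = 9803.83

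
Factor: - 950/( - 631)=2^1*5^2 * 19^1 * 631^( - 1 )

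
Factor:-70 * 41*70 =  - 2^2*  5^2*7^2*41^1 =- 200900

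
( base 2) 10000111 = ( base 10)135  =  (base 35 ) 3u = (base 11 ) 113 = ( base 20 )6f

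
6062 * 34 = 206108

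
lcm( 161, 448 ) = 10304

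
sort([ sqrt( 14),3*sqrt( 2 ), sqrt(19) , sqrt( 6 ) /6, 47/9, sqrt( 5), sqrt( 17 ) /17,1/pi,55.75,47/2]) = [ sqrt( 17)/17,1/pi,sqrt(6)/6, sqrt( 5 ),sqrt( 14) , 3*sqrt(2), sqrt(19), 47/9, 47/2,55.75]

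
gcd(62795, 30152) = 1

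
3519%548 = 231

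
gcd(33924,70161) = 771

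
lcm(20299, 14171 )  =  751063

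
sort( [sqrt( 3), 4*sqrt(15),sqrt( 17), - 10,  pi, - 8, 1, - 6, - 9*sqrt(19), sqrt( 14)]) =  [  -  9  *sqrt(19 ), -10, - 8, - 6, 1 , sqrt (3), pi , sqrt ( 14),sqrt( 17 ), 4*sqrt(15 )] 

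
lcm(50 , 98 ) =2450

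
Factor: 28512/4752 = 6 = 2^1*3^1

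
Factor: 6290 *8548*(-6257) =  - 336419618440 = -2^3 * 5^1*17^1* 37^1*2137^1*6257^1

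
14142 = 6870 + 7272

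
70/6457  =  70/6457 = 0.01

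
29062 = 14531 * 2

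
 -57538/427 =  - 135+107/427 = - 134.75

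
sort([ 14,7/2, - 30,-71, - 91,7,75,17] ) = [ - 91, -71,- 30,7/2,7, 14,17,75 ]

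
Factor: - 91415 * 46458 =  - 4246958070 = - 2^1*3^2 * 5^1*29^1*47^1 * 89^1 * 389^1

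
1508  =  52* 29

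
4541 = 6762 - 2221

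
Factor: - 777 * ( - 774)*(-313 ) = - 188237574 = - 2^1 *3^3*7^1*37^1*43^1*313^1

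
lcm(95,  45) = 855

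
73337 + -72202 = 1135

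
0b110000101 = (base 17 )15f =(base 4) 12011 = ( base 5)3024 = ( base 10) 389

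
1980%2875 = 1980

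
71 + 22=93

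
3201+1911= 5112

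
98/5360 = 49/2680 = 0.02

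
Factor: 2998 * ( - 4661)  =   - 2^1*59^1*79^1*1499^1 = -  13973678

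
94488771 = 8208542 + 86280229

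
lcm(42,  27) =378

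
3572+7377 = 10949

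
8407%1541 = 702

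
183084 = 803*228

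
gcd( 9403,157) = 1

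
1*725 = 725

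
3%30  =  3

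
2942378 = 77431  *38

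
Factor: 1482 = 2^1*3^1*13^1 *19^1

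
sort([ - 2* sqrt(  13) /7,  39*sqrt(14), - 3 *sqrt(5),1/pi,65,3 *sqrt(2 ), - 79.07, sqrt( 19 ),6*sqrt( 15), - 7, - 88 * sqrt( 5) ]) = [ - 88*sqrt(5), - 79.07, - 7, - 3*sqrt( 5 ), - 2*sqrt (13) /7 , 1/pi,3*sqrt ( 2 ),sqrt( 19 ),6*sqrt( 15),65,39*sqrt( 14)]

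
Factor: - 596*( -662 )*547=2^3*149^1*331^1*547^1 = 215819944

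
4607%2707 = 1900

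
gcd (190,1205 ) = 5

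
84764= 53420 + 31344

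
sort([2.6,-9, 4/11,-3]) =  [-9, - 3,4/11,2.6 ]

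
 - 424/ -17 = 24 + 16/17 = 24.94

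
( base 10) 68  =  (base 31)26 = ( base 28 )2C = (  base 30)28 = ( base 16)44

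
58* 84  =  4872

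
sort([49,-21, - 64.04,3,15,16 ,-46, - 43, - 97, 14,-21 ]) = [-97,-64.04,-46,-43, -21,-21,  3, 14, 15, 16, 49]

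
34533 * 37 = 1277721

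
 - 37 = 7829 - 7866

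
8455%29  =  16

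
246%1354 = 246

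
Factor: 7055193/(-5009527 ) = -3^1*2351731^1 * 5009527^( - 1)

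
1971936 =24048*82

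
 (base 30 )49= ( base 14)93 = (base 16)81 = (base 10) 129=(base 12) A9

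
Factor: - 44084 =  - 2^2*103^1*107^1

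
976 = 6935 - 5959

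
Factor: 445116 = 2^2*3^1*7^2 * 757^1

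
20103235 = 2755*7297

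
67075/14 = 67075/14 = 4791.07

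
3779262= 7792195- 4012933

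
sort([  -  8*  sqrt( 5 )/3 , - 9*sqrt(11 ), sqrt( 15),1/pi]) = [ - 9*sqrt( 11 ), - 8*sqrt(5 ) /3,1/pi, sqrt( 15) ]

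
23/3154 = 23/3154 = 0.01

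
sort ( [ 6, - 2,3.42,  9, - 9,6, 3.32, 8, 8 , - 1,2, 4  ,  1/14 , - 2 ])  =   [-9, - 2, - 2, - 1,1/14,2,3.32,3.42, 4,6,6,8,8,9] 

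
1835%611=2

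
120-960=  - 840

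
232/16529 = 232/16529 = 0.01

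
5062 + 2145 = 7207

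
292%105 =82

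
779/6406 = 779/6406 = 0.12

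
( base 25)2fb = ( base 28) 22C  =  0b11001100100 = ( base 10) 1636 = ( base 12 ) B44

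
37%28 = 9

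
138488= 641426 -502938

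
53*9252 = 490356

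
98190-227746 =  - 129556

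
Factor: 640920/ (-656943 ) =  - 40/41 =- 2^3*5^1*41^(- 1)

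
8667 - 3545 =5122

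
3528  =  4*882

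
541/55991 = 541/55991 = 0.01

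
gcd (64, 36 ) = 4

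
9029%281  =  37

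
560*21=11760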